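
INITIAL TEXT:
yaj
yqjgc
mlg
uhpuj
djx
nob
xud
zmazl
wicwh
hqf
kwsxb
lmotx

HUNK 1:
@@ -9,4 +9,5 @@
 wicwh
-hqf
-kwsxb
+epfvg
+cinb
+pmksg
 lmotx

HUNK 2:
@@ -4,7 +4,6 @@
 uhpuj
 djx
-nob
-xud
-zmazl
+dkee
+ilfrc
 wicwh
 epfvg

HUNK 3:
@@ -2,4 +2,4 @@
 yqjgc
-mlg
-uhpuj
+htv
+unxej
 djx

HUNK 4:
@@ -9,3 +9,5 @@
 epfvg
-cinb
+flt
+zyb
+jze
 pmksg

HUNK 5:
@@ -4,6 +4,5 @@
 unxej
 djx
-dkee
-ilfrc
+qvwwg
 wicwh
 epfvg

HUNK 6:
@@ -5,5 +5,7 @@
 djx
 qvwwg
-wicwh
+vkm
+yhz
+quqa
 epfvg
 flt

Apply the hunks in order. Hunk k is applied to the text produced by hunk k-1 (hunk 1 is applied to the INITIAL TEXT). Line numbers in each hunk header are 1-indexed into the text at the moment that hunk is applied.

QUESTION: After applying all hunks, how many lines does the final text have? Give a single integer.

Answer: 15

Derivation:
Hunk 1: at line 9 remove [hqf,kwsxb] add [epfvg,cinb,pmksg] -> 13 lines: yaj yqjgc mlg uhpuj djx nob xud zmazl wicwh epfvg cinb pmksg lmotx
Hunk 2: at line 4 remove [nob,xud,zmazl] add [dkee,ilfrc] -> 12 lines: yaj yqjgc mlg uhpuj djx dkee ilfrc wicwh epfvg cinb pmksg lmotx
Hunk 3: at line 2 remove [mlg,uhpuj] add [htv,unxej] -> 12 lines: yaj yqjgc htv unxej djx dkee ilfrc wicwh epfvg cinb pmksg lmotx
Hunk 4: at line 9 remove [cinb] add [flt,zyb,jze] -> 14 lines: yaj yqjgc htv unxej djx dkee ilfrc wicwh epfvg flt zyb jze pmksg lmotx
Hunk 5: at line 4 remove [dkee,ilfrc] add [qvwwg] -> 13 lines: yaj yqjgc htv unxej djx qvwwg wicwh epfvg flt zyb jze pmksg lmotx
Hunk 6: at line 5 remove [wicwh] add [vkm,yhz,quqa] -> 15 lines: yaj yqjgc htv unxej djx qvwwg vkm yhz quqa epfvg flt zyb jze pmksg lmotx
Final line count: 15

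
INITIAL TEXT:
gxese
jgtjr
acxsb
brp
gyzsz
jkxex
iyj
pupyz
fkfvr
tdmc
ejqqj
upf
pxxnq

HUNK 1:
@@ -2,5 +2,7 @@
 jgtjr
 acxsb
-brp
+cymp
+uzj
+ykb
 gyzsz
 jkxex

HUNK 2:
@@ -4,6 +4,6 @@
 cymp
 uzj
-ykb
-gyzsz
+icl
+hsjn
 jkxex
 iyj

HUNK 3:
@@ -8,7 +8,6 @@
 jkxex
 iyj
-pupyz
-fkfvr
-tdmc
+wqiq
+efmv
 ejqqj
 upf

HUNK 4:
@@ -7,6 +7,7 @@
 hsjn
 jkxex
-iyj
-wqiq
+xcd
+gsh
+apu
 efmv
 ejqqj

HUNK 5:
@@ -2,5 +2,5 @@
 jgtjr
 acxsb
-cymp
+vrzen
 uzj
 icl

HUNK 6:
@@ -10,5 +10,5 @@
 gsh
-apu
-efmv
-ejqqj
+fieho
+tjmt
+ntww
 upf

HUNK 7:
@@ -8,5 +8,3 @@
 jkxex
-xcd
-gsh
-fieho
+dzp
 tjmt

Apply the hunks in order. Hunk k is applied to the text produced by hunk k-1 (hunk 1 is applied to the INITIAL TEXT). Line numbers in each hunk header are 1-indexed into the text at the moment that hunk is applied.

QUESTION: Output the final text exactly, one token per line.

Answer: gxese
jgtjr
acxsb
vrzen
uzj
icl
hsjn
jkxex
dzp
tjmt
ntww
upf
pxxnq

Derivation:
Hunk 1: at line 2 remove [brp] add [cymp,uzj,ykb] -> 15 lines: gxese jgtjr acxsb cymp uzj ykb gyzsz jkxex iyj pupyz fkfvr tdmc ejqqj upf pxxnq
Hunk 2: at line 4 remove [ykb,gyzsz] add [icl,hsjn] -> 15 lines: gxese jgtjr acxsb cymp uzj icl hsjn jkxex iyj pupyz fkfvr tdmc ejqqj upf pxxnq
Hunk 3: at line 8 remove [pupyz,fkfvr,tdmc] add [wqiq,efmv] -> 14 lines: gxese jgtjr acxsb cymp uzj icl hsjn jkxex iyj wqiq efmv ejqqj upf pxxnq
Hunk 4: at line 7 remove [iyj,wqiq] add [xcd,gsh,apu] -> 15 lines: gxese jgtjr acxsb cymp uzj icl hsjn jkxex xcd gsh apu efmv ejqqj upf pxxnq
Hunk 5: at line 2 remove [cymp] add [vrzen] -> 15 lines: gxese jgtjr acxsb vrzen uzj icl hsjn jkxex xcd gsh apu efmv ejqqj upf pxxnq
Hunk 6: at line 10 remove [apu,efmv,ejqqj] add [fieho,tjmt,ntww] -> 15 lines: gxese jgtjr acxsb vrzen uzj icl hsjn jkxex xcd gsh fieho tjmt ntww upf pxxnq
Hunk 7: at line 8 remove [xcd,gsh,fieho] add [dzp] -> 13 lines: gxese jgtjr acxsb vrzen uzj icl hsjn jkxex dzp tjmt ntww upf pxxnq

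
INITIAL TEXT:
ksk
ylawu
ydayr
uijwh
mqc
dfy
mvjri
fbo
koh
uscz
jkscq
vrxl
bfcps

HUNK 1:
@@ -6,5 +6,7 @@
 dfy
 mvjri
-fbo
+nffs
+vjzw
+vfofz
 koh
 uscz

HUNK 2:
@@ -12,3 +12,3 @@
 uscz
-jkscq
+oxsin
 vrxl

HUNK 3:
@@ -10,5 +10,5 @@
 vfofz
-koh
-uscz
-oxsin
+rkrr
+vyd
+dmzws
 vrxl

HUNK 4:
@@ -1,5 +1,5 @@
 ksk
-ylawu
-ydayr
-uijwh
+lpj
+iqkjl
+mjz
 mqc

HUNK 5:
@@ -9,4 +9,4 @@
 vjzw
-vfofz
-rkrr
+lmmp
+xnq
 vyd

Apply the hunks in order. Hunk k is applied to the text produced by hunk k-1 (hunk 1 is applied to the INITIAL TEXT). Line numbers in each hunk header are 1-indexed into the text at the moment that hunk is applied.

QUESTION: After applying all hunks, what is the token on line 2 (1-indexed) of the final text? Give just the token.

Hunk 1: at line 6 remove [fbo] add [nffs,vjzw,vfofz] -> 15 lines: ksk ylawu ydayr uijwh mqc dfy mvjri nffs vjzw vfofz koh uscz jkscq vrxl bfcps
Hunk 2: at line 12 remove [jkscq] add [oxsin] -> 15 lines: ksk ylawu ydayr uijwh mqc dfy mvjri nffs vjzw vfofz koh uscz oxsin vrxl bfcps
Hunk 3: at line 10 remove [koh,uscz,oxsin] add [rkrr,vyd,dmzws] -> 15 lines: ksk ylawu ydayr uijwh mqc dfy mvjri nffs vjzw vfofz rkrr vyd dmzws vrxl bfcps
Hunk 4: at line 1 remove [ylawu,ydayr,uijwh] add [lpj,iqkjl,mjz] -> 15 lines: ksk lpj iqkjl mjz mqc dfy mvjri nffs vjzw vfofz rkrr vyd dmzws vrxl bfcps
Hunk 5: at line 9 remove [vfofz,rkrr] add [lmmp,xnq] -> 15 lines: ksk lpj iqkjl mjz mqc dfy mvjri nffs vjzw lmmp xnq vyd dmzws vrxl bfcps
Final line 2: lpj

Answer: lpj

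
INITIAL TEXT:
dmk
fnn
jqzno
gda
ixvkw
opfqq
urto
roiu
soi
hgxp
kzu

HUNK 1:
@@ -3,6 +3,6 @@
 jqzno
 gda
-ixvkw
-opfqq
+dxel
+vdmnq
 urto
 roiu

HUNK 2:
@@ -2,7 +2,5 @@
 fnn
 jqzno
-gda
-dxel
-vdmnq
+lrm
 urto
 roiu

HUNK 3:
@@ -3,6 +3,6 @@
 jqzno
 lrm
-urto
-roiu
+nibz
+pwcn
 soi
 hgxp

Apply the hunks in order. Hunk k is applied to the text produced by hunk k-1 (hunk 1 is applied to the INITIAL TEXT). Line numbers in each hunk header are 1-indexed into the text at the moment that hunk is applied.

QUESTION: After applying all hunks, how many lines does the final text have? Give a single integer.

Hunk 1: at line 3 remove [ixvkw,opfqq] add [dxel,vdmnq] -> 11 lines: dmk fnn jqzno gda dxel vdmnq urto roiu soi hgxp kzu
Hunk 2: at line 2 remove [gda,dxel,vdmnq] add [lrm] -> 9 lines: dmk fnn jqzno lrm urto roiu soi hgxp kzu
Hunk 3: at line 3 remove [urto,roiu] add [nibz,pwcn] -> 9 lines: dmk fnn jqzno lrm nibz pwcn soi hgxp kzu
Final line count: 9

Answer: 9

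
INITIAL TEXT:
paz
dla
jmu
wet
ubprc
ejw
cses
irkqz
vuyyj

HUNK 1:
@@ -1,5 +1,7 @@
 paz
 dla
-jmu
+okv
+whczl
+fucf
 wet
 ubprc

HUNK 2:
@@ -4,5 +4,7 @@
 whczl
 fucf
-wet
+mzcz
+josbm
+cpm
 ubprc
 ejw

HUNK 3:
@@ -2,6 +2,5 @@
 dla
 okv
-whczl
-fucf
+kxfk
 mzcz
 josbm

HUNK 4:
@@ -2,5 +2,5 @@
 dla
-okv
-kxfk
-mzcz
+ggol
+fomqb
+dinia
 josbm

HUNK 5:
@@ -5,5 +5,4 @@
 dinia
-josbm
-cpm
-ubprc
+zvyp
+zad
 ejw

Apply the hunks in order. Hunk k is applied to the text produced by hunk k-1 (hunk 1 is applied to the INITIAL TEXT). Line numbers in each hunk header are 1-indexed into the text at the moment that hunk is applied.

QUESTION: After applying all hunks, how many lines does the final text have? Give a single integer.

Hunk 1: at line 1 remove [jmu] add [okv,whczl,fucf] -> 11 lines: paz dla okv whczl fucf wet ubprc ejw cses irkqz vuyyj
Hunk 2: at line 4 remove [wet] add [mzcz,josbm,cpm] -> 13 lines: paz dla okv whczl fucf mzcz josbm cpm ubprc ejw cses irkqz vuyyj
Hunk 3: at line 2 remove [whczl,fucf] add [kxfk] -> 12 lines: paz dla okv kxfk mzcz josbm cpm ubprc ejw cses irkqz vuyyj
Hunk 4: at line 2 remove [okv,kxfk,mzcz] add [ggol,fomqb,dinia] -> 12 lines: paz dla ggol fomqb dinia josbm cpm ubprc ejw cses irkqz vuyyj
Hunk 5: at line 5 remove [josbm,cpm,ubprc] add [zvyp,zad] -> 11 lines: paz dla ggol fomqb dinia zvyp zad ejw cses irkqz vuyyj
Final line count: 11

Answer: 11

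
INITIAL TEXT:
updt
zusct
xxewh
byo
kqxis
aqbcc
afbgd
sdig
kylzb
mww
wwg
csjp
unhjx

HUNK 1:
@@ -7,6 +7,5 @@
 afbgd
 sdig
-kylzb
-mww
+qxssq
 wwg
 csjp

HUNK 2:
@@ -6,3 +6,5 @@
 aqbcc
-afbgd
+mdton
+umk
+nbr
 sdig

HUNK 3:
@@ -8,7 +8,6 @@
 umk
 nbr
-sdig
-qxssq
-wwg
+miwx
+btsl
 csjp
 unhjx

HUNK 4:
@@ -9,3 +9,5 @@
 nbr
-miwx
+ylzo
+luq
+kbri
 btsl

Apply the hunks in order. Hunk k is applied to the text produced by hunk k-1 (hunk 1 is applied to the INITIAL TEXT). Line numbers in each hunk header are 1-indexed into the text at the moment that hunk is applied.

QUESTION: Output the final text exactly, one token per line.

Hunk 1: at line 7 remove [kylzb,mww] add [qxssq] -> 12 lines: updt zusct xxewh byo kqxis aqbcc afbgd sdig qxssq wwg csjp unhjx
Hunk 2: at line 6 remove [afbgd] add [mdton,umk,nbr] -> 14 lines: updt zusct xxewh byo kqxis aqbcc mdton umk nbr sdig qxssq wwg csjp unhjx
Hunk 3: at line 8 remove [sdig,qxssq,wwg] add [miwx,btsl] -> 13 lines: updt zusct xxewh byo kqxis aqbcc mdton umk nbr miwx btsl csjp unhjx
Hunk 4: at line 9 remove [miwx] add [ylzo,luq,kbri] -> 15 lines: updt zusct xxewh byo kqxis aqbcc mdton umk nbr ylzo luq kbri btsl csjp unhjx

Answer: updt
zusct
xxewh
byo
kqxis
aqbcc
mdton
umk
nbr
ylzo
luq
kbri
btsl
csjp
unhjx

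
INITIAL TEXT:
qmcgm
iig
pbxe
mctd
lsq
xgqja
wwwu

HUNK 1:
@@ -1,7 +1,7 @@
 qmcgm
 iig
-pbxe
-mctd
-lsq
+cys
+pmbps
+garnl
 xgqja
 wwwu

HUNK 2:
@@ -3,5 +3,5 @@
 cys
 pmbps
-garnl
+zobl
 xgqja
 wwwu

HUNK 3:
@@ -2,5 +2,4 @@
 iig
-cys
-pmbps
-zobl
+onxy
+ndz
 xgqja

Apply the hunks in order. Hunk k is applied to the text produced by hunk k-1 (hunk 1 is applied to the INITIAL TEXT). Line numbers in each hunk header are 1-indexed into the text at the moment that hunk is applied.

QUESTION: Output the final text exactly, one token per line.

Hunk 1: at line 1 remove [pbxe,mctd,lsq] add [cys,pmbps,garnl] -> 7 lines: qmcgm iig cys pmbps garnl xgqja wwwu
Hunk 2: at line 3 remove [garnl] add [zobl] -> 7 lines: qmcgm iig cys pmbps zobl xgqja wwwu
Hunk 3: at line 2 remove [cys,pmbps,zobl] add [onxy,ndz] -> 6 lines: qmcgm iig onxy ndz xgqja wwwu

Answer: qmcgm
iig
onxy
ndz
xgqja
wwwu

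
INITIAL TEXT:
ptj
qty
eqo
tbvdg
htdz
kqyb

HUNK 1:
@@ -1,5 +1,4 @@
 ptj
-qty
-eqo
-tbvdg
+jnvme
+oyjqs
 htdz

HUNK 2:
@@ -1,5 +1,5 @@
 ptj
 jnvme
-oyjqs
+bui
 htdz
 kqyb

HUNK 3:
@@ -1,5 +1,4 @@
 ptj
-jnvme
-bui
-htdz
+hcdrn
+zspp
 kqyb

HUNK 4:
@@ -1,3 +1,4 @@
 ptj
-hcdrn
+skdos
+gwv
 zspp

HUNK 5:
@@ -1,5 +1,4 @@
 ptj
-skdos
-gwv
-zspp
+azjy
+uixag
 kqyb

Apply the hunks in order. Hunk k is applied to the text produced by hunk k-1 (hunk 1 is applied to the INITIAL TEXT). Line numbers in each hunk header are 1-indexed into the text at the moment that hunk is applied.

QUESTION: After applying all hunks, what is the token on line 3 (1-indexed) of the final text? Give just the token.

Answer: uixag

Derivation:
Hunk 1: at line 1 remove [qty,eqo,tbvdg] add [jnvme,oyjqs] -> 5 lines: ptj jnvme oyjqs htdz kqyb
Hunk 2: at line 1 remove [oyjqs] add [bui] -> 5 lines: ptj jnvme bui htdz kqyb
Hunk 3: at line 1 remove [jnvme,bui,htdz] add [hcdrn,zspp] -> 4 lines: ptj hcdrn zspp kqyb
Hunk 4: at line 1 remove [hcdrn] add [skdos,gwv] -> 5 lines: ptj skdos gwv zspp kqyb
Hunk 5: at line 1 remove [skdos,gwv,zspp] add [azjy,uixag] -> 4 lines: ptj azjy uixag kqyb
Final line 3: uixag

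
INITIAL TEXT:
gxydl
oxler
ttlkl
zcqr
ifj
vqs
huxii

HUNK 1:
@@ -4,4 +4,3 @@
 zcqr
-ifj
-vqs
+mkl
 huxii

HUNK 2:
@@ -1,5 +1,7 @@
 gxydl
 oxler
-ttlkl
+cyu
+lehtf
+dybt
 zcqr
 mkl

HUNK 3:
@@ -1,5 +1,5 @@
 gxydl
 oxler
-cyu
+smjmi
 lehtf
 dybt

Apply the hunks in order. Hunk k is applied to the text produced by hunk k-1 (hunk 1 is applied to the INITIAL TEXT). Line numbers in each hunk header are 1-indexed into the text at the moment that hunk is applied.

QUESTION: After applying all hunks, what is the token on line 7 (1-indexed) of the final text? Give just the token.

Answer: mkl

Derivation:
Hunk 1: at line 4 remove [ifj,vqs] add [mkl] -> 6 lines: gxydl oxler ttlkl zcqr mkl huxii
Hunk 2: at line 1 remove [ttlkl] add [cyu,lehtf,dybt] -> 8 lines: gxydl oxler cyu lehtf dybt zcqr mkl huxii
Hunk 3: at line 1 remove [cyu] add [smjmi] -> 8 lines: gxydl oxler smjmi lehtf dybt zcqr mkl huxii
Final line 7: mkl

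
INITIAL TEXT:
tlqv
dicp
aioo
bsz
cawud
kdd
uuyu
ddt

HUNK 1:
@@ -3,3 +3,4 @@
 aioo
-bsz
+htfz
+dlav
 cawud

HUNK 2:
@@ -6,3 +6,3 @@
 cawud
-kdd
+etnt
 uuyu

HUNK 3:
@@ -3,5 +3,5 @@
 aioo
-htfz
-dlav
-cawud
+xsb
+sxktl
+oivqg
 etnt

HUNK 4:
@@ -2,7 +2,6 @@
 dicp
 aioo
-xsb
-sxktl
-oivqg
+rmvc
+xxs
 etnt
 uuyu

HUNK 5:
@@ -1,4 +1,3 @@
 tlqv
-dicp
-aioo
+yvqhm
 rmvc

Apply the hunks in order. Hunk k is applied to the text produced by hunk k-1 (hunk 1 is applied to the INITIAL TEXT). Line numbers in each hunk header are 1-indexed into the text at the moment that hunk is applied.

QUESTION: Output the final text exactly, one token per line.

Answer: tlqv
yvqhm
rmvc
xxs
etnt
uuyu
ddt

Derivation:
Hunk 1: at line 3 remove [bsz] add [htfz,dlav] -> 9 lines: tlqv dicp aioo htfz dlav cawud kdd uuyu ddt
Hunk 2: at line 6 remove [kdd] add [etnt] -> 9 lines: tlqv dicp aioo htfz dlav cawud etnt uuyu ddt
Hunk 3: at line 3 remove [htfz,dlav,cawud] add [xsb,sxktl,oivqg] -> 9 lines: tlqv dicp aioo xsb sxktl oivqg etnt uuyu ddt
Hunk 4: at line 2 remove [xsb,sxktl,oivqg] add [rmvc,xxs] -> 8 lines: tlqv dicp aioo rmvc xxs etnt uuyu ddt
Hunk 5: at line 1 remove [dicp,aioo] add [yvqhm] -> 7 lines: tlqv yvqhm rmvc xxs etnt uuyu ddt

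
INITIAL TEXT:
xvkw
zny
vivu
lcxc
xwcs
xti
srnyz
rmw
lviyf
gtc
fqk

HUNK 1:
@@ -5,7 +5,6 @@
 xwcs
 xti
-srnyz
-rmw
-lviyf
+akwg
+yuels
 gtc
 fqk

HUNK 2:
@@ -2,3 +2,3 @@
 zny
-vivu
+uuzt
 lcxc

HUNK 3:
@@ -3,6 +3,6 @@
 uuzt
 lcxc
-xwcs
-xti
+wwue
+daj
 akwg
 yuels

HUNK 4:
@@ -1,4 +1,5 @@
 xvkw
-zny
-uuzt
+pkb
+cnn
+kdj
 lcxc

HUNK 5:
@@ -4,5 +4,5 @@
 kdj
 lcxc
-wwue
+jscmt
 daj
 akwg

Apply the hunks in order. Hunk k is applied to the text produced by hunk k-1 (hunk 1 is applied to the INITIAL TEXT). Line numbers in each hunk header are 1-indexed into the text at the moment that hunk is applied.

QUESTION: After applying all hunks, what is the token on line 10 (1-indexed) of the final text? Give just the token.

Answer: gtc

Derivation:
Hunk 1: at line 5 remove [srnyz,rmw,lviyf] add [akwg,yuels] -> 10 lines: xvkw zny vivu lcxc xwcs xti akwg yuels gtc fqk
Hunk 2: at line 2 remove [vivu] add [uuzt] -> 10 lines: xvkw zny uuzt lcxc xwcs xti akwg yuels gtc fqk
Hunk 3: at line 3 remove [xwcs,xti] add [wwue,daj] -> 10 lines: xvkw zny uuzt lcxc wwue daj akwg yuels gtc fqk
Hunk 4: at line 1 remove [zny,uuzt] add [pkb,cnn,kdj] -> 11 lines: xvkw pkb cnn kdj lcxc wwue daj akwg yuels gtc fqk
Hunk 5: at line 4 remove [wwue] add [jscmt] -> 11 lines: xvkw pkb cnn kdj lcxc jscmt daj akwg yuels gtc fqk
Final line 10: gtc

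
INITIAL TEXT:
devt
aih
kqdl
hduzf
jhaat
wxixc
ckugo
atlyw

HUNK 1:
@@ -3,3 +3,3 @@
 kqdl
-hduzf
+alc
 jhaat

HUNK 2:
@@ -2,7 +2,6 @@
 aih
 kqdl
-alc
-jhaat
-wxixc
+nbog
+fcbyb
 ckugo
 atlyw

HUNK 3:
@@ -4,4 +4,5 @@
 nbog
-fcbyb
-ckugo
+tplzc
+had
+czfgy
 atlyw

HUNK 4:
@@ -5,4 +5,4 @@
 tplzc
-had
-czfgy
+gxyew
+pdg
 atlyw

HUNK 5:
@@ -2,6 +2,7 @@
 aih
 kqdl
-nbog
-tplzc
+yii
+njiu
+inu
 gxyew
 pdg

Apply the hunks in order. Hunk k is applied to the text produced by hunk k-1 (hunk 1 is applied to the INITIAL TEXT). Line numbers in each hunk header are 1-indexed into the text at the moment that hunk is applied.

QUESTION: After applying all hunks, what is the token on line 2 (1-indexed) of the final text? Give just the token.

Hunk 1: at line 3 remove [hduzf] add [alc] -> 8 lines: devt aih kqdl alc jhaat wxixc ckugo atlyw
Hunk 2: at line 2 remove [alc,jhaat,wxixc] add [nbog,fcbyb] -> 7 lines: devt aih kqdl nbog fcbyb ckugo atlyw
Hunk 3: at line 4 remove [fcbyb,ckugo] add [tplzc,had,czfgy] -> 8 lines: devt aih kqdl nbog tplzc had czfgy atlyw
Hunk 4: at line 5 remove [had,czfgy] add [gxyew,pdg] -> 8 lines: devt aih kqdl nbog tplzc gxyew pdg atlyw
Hunk 5: at line 2 remove [nbog,tplzc] add [yii,njiu,inu] -> 9 lines: devt aih kqdl yii njiu inu gxyew pdg atlyw
Final line 2: aih

Answer: aih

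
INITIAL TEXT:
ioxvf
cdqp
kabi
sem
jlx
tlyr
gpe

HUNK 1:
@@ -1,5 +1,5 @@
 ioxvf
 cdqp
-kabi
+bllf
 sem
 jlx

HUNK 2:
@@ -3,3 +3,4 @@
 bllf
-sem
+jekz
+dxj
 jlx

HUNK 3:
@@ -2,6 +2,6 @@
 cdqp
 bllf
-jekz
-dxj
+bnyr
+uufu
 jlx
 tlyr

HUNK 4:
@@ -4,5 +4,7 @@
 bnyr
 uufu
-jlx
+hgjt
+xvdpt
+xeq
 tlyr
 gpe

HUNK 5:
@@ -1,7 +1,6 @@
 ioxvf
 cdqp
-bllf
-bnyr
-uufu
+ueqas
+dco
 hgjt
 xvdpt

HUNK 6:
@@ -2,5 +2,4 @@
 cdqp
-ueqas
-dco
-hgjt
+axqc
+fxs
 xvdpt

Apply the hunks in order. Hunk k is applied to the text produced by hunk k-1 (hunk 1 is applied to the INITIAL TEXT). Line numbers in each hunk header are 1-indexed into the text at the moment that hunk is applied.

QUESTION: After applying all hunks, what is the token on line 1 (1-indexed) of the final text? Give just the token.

Hunk 1: at line 1 remove [kabi] add [bllf] -> 7 lines: ioxvf cdqp bllf sem jlx tlyr gpe
Hunk 2: at line 3 remove [sem] add [jekz,dxj] -> 8 lines: ioxvf cdqp bllf jekz dxj jlx tlyr gpe
Hunk 3: at line 2 remove [jekz,dxj] add [bnyr,uufu] -> 8 lines: ioxvf cdqp bllf bnyr uufu jlx tlyr gpe
Hunk 4: at line 4 remove [jlx] add [hgjt,xvdpt,xeq] -> 10 lines: ioxvf cdqp bllf bnyr uufu hgjt xvdpt xeq tlyr gpe
Hunk 5: at line 1 remove [bllf,bnyr,uufu] add [ueqas,dco] -> 9 lines: ioxvf cdqp ueqas dco hgjt xvdpt xeq tlyr gpe
Hunk 6: at line 2 remove [ueqas,dco,hgjt] add [axqc,fxs] -> 8 lines: ioxvf cdqp axqc fxs xvdpt xeq tlyr gpe
Final line 1: ioxvf

Answer: ioxvf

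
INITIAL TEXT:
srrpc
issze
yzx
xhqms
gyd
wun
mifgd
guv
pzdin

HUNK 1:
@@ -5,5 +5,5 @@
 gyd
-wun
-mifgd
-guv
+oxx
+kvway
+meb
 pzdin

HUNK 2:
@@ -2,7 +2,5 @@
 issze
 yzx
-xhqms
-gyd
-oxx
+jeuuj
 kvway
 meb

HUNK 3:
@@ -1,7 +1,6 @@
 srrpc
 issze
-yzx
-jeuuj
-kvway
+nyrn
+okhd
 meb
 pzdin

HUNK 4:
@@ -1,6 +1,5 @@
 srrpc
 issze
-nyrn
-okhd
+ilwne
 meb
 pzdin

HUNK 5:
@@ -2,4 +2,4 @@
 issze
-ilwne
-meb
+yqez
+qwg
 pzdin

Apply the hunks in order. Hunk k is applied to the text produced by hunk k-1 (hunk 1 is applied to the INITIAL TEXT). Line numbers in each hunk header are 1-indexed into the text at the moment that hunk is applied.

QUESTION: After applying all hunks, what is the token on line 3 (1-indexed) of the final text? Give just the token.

Answer: yqez

Derivation:
Hunk 1: at line 5 remove [wun,mifgd,guv] add [oxx,kvway,meb] -> 9 lines: srrpc issze yzx xhqms gyd oxx kvway meb pzdin
Hunk 2: at line 2 remove [xhqms,gyd,oxx] add [jeuuj] -> 7 lines: srrpc issze yzx jeuuj kvway meb pzdin
Hunk 3: at line 1 remove [yzx,jeuuj,kvway] add [nyrn,okhd] -> 6 lines: srrpc issze nyrn okhd meb pzdin
Hunk 4: at line 1 remove [nyrn,okhd] add [ilwne] -> 5 lines: srrpc issze ilwne meb pzdin
Hunk 5: at line 2 remove [ilwne,meb] add [yqez,qwg] -> 5 lines: srrpc issze yqez qwg pzdin
Final line 3: yqez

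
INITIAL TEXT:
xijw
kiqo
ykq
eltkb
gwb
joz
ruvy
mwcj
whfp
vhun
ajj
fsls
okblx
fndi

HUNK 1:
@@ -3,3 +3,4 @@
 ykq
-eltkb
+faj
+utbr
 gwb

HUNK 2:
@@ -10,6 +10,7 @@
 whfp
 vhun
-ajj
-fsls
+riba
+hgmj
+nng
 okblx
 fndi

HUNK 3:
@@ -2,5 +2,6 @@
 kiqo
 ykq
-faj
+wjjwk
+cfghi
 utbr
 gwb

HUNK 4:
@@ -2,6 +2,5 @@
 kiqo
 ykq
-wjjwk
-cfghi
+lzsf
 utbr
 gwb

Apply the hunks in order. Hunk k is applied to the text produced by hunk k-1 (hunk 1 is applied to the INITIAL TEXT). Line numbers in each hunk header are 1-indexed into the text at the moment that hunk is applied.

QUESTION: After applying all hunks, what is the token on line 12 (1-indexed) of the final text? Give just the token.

Hunk 1: at line 3 remove [eltkb] add [faj,utbr] -> 15 lines: xijw kiqo ykq faj utbr gwb joz ruvy mwcj whfp vhun ajj fsls okblx fndi
Hunk 2: at line 10 remove [ajj,fsls] add [riba,hgmj,nng] -> 16 lines: xijw kiqo ykq faj utbr gwb joz ruvy mwcj whfp vhun riba hgmj nng okblx fndi
Hunk 3: at line 2 remove [faj] add [wjjwk,cfghi] -> 17 lines: xijw kiqo ykq wjjwk cfghi utbr gwb joz ruvy mwcj whfp vhun riba hgmj nng okblx fndi
Hunk 4: at line 2 remove [wjjwk,cfghi] add [lzsf] -> 16 lines: xijw kiqo ykq lzsf utbr gwb joz ruvy mwcj whfp vhun riba hgmj nng okblx fndi
Final line 12: riba

Answer: riba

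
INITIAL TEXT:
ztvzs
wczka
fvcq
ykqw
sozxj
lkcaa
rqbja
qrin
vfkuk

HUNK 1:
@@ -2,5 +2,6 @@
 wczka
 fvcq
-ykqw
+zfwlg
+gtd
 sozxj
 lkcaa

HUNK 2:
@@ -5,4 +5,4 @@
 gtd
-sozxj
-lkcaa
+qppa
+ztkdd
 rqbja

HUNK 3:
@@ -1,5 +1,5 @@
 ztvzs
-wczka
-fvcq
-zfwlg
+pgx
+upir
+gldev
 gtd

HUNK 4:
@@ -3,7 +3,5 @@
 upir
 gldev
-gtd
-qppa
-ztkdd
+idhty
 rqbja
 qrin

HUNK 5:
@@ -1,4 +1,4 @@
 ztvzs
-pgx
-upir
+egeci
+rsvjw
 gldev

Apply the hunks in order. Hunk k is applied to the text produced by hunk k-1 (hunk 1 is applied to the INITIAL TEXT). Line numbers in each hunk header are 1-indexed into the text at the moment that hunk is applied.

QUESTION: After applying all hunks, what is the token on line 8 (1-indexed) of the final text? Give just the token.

Answer: vfkuk

Derivation:
Hunk 1: at line 2 remove [ykqw] add [zfwlg,gtd] -> 10 lines: ztvzs wczka fvcq zfwlg gtd sozxj lkcaa rqbja qrin vfkuk
Hunk 2: at line 5 remove [sozxj,lkcaa] add [qppa,ztkdd] -> 10 lines: ztvzs wczka fvcq zfwlg gtd qppa ztkdd rqbja qrin vfkuk
Hunk 3: at line 1 remove [wczka,fvcq,zfwlg] add [pgx,upir,gldev] -> 10 lines: ztvzs pgx upir gldev gtd qppa ztkdd rqbja qrin vfkuk
Hunk 4: at line 3 remove [gtd,qppa,ztkdd] add [idhty] -> 8 lines: ztvzs pgx upir gldev idhty rqbja qrin vfkuk
Hunk 5: at line 1 remove [pgx,upir] add [egeci,rsvjw] -> 8 lines: ztvzs egeci rsvjw gldev idhty rqbja qrin vfkuk
Final line 8: vfkuk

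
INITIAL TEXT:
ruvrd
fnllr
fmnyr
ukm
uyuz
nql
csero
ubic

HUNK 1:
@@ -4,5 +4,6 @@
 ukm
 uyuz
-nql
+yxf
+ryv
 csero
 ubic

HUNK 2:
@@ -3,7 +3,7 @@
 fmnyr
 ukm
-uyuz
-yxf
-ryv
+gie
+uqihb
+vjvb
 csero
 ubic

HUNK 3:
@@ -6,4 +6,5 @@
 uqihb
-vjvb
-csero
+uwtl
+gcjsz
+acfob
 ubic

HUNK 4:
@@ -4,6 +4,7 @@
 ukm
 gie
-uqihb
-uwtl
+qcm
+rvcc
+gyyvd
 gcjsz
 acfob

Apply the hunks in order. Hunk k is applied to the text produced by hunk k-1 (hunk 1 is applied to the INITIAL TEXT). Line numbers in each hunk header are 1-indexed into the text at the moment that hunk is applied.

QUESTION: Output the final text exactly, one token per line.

Hunk 1: at line 4 remove [nql] add [yxf,ryv] -> 9 lines: ruvrd fnllr fmnyr ukm uyuz yxf ryv csero ubic
Hunk 2: at line 3 remove [uyuz,yxf,ryv] add [gie,uqihb,vjvb] -> 9 lines: ruvrd fnllr fmnyr ukm gie uqihb vjvb csero ubic
Hunk 3: at line 6 remove [vjvb,csero] add [uwtl,gcjsz,acfob] -> 10 lines: ruvrd fnllr fmnyr ukm gie uqihb uwtl gcjsz acfob ubic
Hunk 4: at line 4 remove [uqihb,uwtl] add [qcm,rvcc,gyyvd] -> 11 lines: ruvrd fnllr fmnyr ukm gie qcm rvcc gyyvd gcjsz acfob ubic

Answer: ruvrd
fnllr
fmnyr
ukm
gie
qcm
rvcc
gyyvd
gcjsz
acfob
ubic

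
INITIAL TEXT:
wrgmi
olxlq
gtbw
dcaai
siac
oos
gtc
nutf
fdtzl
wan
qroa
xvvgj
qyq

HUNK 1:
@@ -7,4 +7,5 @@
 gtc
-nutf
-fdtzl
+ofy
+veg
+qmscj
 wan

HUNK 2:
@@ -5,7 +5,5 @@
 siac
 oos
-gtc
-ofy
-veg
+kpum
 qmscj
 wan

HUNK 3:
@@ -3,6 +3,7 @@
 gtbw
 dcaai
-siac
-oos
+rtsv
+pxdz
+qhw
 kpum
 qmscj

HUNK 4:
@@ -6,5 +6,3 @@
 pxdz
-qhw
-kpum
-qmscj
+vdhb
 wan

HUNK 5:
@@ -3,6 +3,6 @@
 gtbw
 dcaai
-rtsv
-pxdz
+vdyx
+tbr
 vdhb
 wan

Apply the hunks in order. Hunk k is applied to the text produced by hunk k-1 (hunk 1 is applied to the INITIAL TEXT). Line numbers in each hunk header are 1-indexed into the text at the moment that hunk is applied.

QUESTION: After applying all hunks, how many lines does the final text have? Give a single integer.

Hunk 1: at line 7 remove [nutf,fdtzl] add [ofy,veg,qmscj] -> 14 lines: wrgmi olxlq gtbw dcaai siac oos gtc ofy veg qmscj wan qroa xvvgj qyq
Hunk 2: at line 5 remove [gtc,ofy,veg] add [kpum] -> 12 lines: wrgmi olxlq gtbw dcaai siac oos kpum qmscj wan qroa xvvgj qyq
Hunk 3: at line 3 remove [siac,oos] add [rtsv,pxdz,qhw] -> 13 lines: wrgmi olxlq gtbw dcaai rtsv pxdz qhw kpum qmscj wan qroa xvvgj qyq
Hunk 4: at line 6 remove [qhw,kpum,qmscj] add [vdhb] -> 11 lines: wrgmi olxlq gtbw dcaai rtsv pxdz vdhb wan qroa xvvgj qyq
Hunk 5: at line 3 remove [rtsv,pxdz] add [vdyx,tbr] -> 11 lines: wrgmi olxlq gtbw dcaai vdyx tbr vdhb wan qroa xvvgj qyq
Final line count: 11

Answer: 11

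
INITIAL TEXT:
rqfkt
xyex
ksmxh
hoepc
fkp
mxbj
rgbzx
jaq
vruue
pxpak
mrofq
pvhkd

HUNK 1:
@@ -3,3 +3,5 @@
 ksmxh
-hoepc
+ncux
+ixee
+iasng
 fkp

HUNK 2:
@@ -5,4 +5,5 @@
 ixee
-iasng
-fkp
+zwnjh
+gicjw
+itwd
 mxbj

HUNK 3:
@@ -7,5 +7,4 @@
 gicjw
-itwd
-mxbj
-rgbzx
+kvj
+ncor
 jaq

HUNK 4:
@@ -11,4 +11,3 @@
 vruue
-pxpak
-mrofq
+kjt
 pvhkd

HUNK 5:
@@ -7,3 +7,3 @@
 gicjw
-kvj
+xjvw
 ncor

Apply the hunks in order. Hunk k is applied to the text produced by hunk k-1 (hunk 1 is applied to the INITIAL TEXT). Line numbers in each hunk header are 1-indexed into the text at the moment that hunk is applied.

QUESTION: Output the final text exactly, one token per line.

Answer: rqfkt
xyex
ksmxh
ncux
ixee
zwnjh
gicjw
xjvw
ncor
jaq
vruue
kjt
pvhkd

Derivation:
Hunk 1: at line 3 remove [hoepc] add [ncux,ixee,iasng] -> 14 lines: rqfkt xyex ksmxh ncux ixee iasng fkp mxbj rgbzx jaq vruue pxpak mrofq pvhkd
Hunk 2: at line 5 remove [iasng,fkp] add [zwnjh,gicjw,itwd] -> 15 lines: rqfkt xyex ksmxh ncux ixee zwnjh gicjw itwd mxbj rgbzx jaq vruue pxpak mrofq pvhkd
Hunk 3: at line 7 remove [itwd,mxbj,rgbzx] add [kvj,ncor] -> 14 lines: rqfkt xyex ksmxh ncux ixee zwnjh gicjw kvj ncor jaq vruue pxpak mrofq pvhkd
Hunk 4: at line 11 remove [pxpak,mrofq] add [kjt] -> 13 lines: rqfkt xyex ksmxh ncux ixee zwnjh gicjw kvj ncor jaq vruue kjt pvhkd
Hunk 5: at line 7 remove [kvj] add [xjvw] -> 13 lines: rqfkt xyex ksmxh ncux ixee zwnjh gicjw xjvw ncor jaq vruue kjt pvhkd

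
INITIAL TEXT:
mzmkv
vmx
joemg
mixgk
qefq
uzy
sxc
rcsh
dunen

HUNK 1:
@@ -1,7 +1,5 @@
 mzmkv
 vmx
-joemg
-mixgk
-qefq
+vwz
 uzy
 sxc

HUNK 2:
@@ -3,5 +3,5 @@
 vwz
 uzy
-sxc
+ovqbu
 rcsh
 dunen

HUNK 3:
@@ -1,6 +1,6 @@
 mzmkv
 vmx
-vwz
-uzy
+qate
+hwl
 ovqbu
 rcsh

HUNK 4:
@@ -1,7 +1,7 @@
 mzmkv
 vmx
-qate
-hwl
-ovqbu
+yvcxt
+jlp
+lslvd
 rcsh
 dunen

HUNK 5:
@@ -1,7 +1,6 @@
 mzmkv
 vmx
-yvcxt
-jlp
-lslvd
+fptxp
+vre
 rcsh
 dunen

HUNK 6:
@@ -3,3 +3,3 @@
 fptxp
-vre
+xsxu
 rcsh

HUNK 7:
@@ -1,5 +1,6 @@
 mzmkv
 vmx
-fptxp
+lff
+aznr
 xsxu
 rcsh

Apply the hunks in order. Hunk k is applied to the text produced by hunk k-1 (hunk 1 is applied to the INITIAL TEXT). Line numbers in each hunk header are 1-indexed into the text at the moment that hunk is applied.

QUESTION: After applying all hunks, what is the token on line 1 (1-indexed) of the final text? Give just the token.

Hunk 1: at line 1 remove [joemg,mixgk,qefq] add [vwz] -> 7 lines: mzmkv vmx vwz uzy sxc rcsh dunen
Hunk 2: at line 3 remove [sxc] add [ovqbu] -> 7 lines: mzmkv vmx vwz uzy ovqbu rcsh dunen
Hunk 3: at line 1 remove [vwz,uzy] add [qate,hwl] -> 7 lines: mzmkv vmx qate hwl ovqbu rcsh dunen
Hunk 4: at line 1 remove [qate,hwl,ovqbu] add [yvcxt,jlp,lslvd] -> 7 lines: mzmkv vmx yvcxt jlp lslvd rcsh dunen
Hunk 5: at line 1 remove [yvcxt,jlp,lslvd] add [fptxp,vre] -> 6 lines: mzmkv vmx fptxp vre rcsh dunen
Hunk 6: at line 3 remove [vre] add [xsxu] -> 6 lines: mzmkv vmx fptxp xsxu rcsh dunen
Hunk 7: at line 1 remove [fptxp] add [lff,aznr] -> 7 lines: mzmkv vmx lff aznr xsxu rcsh dunen
Final line 1: mzmkv

Answer: mzmkv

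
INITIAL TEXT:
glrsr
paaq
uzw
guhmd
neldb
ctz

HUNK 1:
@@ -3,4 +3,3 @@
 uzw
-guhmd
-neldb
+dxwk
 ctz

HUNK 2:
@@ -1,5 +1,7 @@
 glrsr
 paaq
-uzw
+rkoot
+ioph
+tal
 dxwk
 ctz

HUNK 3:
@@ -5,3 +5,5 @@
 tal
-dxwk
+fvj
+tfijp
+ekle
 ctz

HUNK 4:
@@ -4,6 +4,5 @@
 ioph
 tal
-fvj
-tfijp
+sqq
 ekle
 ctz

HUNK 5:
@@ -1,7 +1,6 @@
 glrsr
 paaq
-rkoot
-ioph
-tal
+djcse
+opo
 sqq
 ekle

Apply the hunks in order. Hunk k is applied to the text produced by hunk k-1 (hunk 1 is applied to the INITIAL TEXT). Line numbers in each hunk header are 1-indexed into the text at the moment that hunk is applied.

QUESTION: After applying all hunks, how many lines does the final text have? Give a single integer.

Answer: 7

Derivation:
Hunk 1: at line 3 remove [guhmd,neldb] add [dxwk] -> 5 lines: glrsr paaq uzw dxwk ctz
Hunk 2: at line 1 remove [uzw] add [rkoot,ioph,tal] -> 7 lines: glrsr paaq rkoot ioph tal dxwk ctz
Hunk 3: at line 5 remove [dxwk] add [fvj,tfijp,ekle] -> 9 lines: glrsr paaq rkoot ioph tal fvj tfijp ekle ctz
Hunk 4: at line 4 remove [fvj,tfijp] add [sqq] -> 8 lines: glrsr paaq rkoot ioph tal sqq ekle ctz
Hunk 5: at line 1 remove [rkoot,ioph,tal] add [djcse,opo] -> 7 lines: glrsr paaq djcse opo sqq ekle ctz
Final line count: 7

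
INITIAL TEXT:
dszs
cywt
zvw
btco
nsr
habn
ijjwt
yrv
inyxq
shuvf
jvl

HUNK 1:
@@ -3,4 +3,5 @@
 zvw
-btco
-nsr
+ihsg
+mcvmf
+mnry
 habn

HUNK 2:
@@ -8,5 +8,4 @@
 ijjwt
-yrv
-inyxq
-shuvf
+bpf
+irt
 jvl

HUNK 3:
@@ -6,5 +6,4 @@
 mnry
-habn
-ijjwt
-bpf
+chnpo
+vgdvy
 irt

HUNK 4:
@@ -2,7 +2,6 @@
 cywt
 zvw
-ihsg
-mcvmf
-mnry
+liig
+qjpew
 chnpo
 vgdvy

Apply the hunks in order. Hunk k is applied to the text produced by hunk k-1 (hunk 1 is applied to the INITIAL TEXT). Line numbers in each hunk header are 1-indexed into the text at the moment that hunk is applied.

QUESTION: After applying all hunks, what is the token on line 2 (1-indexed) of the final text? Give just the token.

Hunk 1: at line 3 remove [btco,nsr] add [ihsg,mcvmf,mnry] -> 12 lines: dszs cywt zvw ihsg mcvmf mnry habn ijjwt yrv inyxq shuvf jvl
Hunk 2: at line 8 remove [yrv,inyxq,shuvf] add [bpf,irt] -> 11 lines: dszs cywt zvw ihsg mcvmf mnry habn ijjwt bpf irt jvl
Hunk 3: at line 6 remove [habn,ijjwt,bpf] add [chnpo,vgdvy] -> 10 lines: dszs cywt zvw ihsg mcvmf mnry chnpo vgdvy irt jvl
Hunk 4: at line 2 remove [ihsg,mcvmf,mnry] add [liig,qjpew] -> 9 lines: dszs cywt zvw liig qjpew chnpo vgdvy irt jvl
Final line 2: cywt

Answer: cywt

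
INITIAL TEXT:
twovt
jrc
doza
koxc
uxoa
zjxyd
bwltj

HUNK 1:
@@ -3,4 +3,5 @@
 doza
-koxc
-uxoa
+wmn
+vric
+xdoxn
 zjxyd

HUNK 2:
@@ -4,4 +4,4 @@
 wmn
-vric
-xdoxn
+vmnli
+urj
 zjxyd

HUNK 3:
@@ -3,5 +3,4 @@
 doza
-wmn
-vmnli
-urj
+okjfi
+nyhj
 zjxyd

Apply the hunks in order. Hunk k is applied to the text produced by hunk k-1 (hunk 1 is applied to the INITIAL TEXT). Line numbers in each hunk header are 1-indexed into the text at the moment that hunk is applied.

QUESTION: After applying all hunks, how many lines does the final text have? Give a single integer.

Answer: 7

Derivation:
Hunk 1: at line 3 remove [koxc,uxoa] add [wmn,vric,xdoxn] -> 8 lines: twovt jrc doza wmn vric xdoxn zjxyd bwltj
Hunk 2: at line 4 remove [vric,xdoxn] add [vmnli,urj] -> 8 lines: twovt jrc doza wmn vmnli urj zjxyd bwltj
Hunk 3: at line 3 remove [wmn,vmnli,urj] add [okjfi,nyhj] -> 7 lines: twovt jrc doza okjfi nyhj zjxyd bwltj
Final line count: 7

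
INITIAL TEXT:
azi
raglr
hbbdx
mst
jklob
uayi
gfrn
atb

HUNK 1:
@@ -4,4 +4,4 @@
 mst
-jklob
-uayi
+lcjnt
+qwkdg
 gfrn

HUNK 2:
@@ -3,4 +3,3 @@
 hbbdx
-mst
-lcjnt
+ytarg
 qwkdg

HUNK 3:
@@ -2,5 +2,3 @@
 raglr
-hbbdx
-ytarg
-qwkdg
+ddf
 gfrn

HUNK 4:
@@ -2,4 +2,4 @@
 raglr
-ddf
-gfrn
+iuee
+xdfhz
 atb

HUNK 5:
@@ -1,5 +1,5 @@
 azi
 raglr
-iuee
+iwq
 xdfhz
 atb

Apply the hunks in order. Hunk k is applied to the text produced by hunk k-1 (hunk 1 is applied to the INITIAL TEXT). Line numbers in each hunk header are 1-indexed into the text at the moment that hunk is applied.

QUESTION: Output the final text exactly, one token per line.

Answer: azi
raglr
iwq
xdfhz
atb

Derivation:
Hunk 1: at line 4 remove [jklob,uayi] add [lcjnt,qwkdg] -> 8 lines: azi raglr hbbdx mst lcjnt qwkdg gfrn atb
Hunk 2: at line 3 remove [mst,lcjnt] add [ytarg] -> 7 lines: azi raglr hbbdx ytarg qwkdg gfrn atb
Hunk 3: at line 2 remove [hbbdx,ytarg,qwkdg] add [ddf] -> 5 lines: azi raglr ddf gfrn atb
Hunk 4: at line 2 remove [ddf,gfrn] add [iuee,xdfhz] -> 5 lines: azi raglr iuee xdfhz atb
Hunk 5: at line 1 remove [iuee] add [iwq] -> 5 lines: azi raglr iwq xdfhz atb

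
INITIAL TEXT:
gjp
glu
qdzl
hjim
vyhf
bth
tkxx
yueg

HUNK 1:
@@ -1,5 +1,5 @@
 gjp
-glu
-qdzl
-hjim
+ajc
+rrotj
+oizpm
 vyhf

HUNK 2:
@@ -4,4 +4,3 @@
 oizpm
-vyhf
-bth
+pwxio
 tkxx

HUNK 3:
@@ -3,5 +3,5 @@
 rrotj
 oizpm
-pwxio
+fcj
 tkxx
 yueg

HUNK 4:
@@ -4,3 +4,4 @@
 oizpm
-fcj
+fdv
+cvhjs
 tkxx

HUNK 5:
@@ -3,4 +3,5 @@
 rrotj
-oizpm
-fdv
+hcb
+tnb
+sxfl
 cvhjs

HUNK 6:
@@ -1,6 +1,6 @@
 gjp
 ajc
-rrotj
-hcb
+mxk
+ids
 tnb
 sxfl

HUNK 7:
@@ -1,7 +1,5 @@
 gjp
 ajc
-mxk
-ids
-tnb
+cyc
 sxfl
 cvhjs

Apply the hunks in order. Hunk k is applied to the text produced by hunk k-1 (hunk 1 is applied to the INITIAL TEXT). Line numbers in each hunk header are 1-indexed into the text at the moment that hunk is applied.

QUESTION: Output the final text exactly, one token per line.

Hunk 1: at line 1 remove [glu,qdzl,hjim] add [ajc,rrotj,oizpm] -> 8 lines: gjp ajc rrotj oizpm vyhf bth tkxx yueg
Hunk 2: at line 4 remove [vyhf,bth] add [pwxio] -> 7 lines: gjp ajc rrotj oizpm pwxio tkxx yueg
Hunk 3: at line 3 remove [pwxio] add [fcj] -> 7 lines: gjp ajc rrotj oizpm fcj tkxx yueg
Hunk 4: at line 4 remove [fcj] add [fdv,cvhjs] -> 8 lines: gjp ajc rrotj oizpm fdv cvhjs tkxx yueg
Hunk 5: at line 3 remove [oizpm,fdv] add [hcb,tnb,sxfl] -> 9 lines: gjp ajc rrotj hcb tnb sxfl cvhjs tkxx yueg
Hunk 6: at line 1 remove [rrotj,hcb] add [mxk,ids] -> 9 lines: gjp ajc mxk ids tnb sxfl cvhjs tkxx yueg
Hunk 7: at line 1 remove [mxk,ids,tnb] add [cyc] -> 7 lines: gjp ajc cyc sxfl cvhjs tkxx yueg

Answer: gjp
ajc
cyc
sxfl
cvhjs
tkxx
yueg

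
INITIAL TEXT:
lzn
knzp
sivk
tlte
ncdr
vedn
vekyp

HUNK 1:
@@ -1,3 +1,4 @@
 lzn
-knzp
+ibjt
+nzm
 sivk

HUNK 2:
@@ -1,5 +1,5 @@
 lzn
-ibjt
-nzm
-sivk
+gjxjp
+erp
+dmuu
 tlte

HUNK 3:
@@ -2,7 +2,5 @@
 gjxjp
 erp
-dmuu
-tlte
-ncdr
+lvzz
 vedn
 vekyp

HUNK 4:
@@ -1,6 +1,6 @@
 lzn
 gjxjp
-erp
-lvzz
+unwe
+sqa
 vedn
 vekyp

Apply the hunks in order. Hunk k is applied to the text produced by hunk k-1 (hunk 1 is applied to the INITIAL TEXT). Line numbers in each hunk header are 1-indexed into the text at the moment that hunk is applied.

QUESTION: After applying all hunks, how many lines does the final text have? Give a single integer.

Hunk 1: at line 1 remove [knzp] add [ibjt,nzm] -> 8 lines: lzn ibjt nzm sivk tlte ncdr vedn vekyp
Hunk 2: at line 1 remove [ibjt,nzm,sivk] add [gjxjp,erp,dmuu] -> 8 lines: lzn gjxjp erp dmuu tlte ncdr vedn vekyp
Hunk 3: at line 2 remove [dmuu,tlte,ncdr] add [lvzz] -> 6 lines: lzn gjxjp erp lvzz vedn vekyp
Hunk 4: at line 1 remove [erp,lvzz] add [unwe,sqa] -> 6 lines: lzn gjxjp unwe sqa vedn vekyp
Final line count: 6

Answer: 6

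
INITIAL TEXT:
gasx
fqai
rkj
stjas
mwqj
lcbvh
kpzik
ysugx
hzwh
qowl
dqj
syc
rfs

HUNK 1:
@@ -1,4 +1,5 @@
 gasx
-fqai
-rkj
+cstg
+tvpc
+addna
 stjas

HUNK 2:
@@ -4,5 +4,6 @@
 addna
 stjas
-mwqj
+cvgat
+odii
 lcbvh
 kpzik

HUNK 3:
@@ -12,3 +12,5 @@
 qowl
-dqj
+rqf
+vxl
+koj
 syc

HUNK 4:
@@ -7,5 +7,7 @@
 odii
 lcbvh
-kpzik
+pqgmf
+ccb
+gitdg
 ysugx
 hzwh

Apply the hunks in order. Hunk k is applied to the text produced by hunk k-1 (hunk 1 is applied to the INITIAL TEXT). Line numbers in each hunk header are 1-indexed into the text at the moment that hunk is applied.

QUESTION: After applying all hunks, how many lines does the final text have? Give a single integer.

Answer: 19

Derivation:
Hunk 1: at line 1 remove [fqai,rkj] add [cstg,tvpc,addna] -> 14 lines: gasx cstg tvpc addna stjas mwqj lcbvh kpzik ysugx hzwh qowl dqj syc rfs
Hunk 2: at line 4 remove [mwqj] add [cvgat,odii] -> 15 lines: gasx cstg tvpc addna stjas cvgat odii lcbvh kpzik ysugx hzwh qowl dqj syc rfs
Hunk 3: at line 12 remove [dqj] add [rqf,vxl,koj] -> 17 lines: gasx cstg tvpc addna stjas cvgat odii lcbvh kpzik ysugx hzwh qowl rqf vxl koj syc rfs
Hunk 4: at line 7 remove [kpzik] add [pqgmf,ccb,gitdg] -> 19 lines: gasx cstg tvpc addna stjas cvgat odii lcbvh pqgmf ccb gitdg ysugx hzwh qowl rqf vxl koj syc rfs
Final line count: 19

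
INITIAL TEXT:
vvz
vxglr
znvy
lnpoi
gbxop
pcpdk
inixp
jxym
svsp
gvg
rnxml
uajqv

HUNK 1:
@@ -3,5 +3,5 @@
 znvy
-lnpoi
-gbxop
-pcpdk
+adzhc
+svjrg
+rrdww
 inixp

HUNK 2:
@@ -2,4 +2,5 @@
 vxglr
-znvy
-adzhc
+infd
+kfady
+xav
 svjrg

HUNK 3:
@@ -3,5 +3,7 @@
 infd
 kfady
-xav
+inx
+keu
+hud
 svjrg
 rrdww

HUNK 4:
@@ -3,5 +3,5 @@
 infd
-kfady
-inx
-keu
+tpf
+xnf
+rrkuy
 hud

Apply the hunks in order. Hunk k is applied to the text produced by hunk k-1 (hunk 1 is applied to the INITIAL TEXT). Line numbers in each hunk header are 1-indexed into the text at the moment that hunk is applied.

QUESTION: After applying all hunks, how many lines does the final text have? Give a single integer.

Hunk 1: at line 3 remove [lnpoi,gbxop,pcpdk] add [adzhc,svjrg,rrdww] -> 12 lines: vvz vxglr znvy adzhc svjrg rrdww inixp jxym svsp gvg rnxml uajqv
Hunk 2: at line 2 remove [znvy,adzhc] add [infd,kfady,xav] -> 13 lines: vvz vxglr infd kfady xav svjrg rrdww inixp jxym svsp gvg rnxml uajqv
Hunk 3: at line 3 remove [xav] add [inx,keu,hud] -> 15 lines: vvz vxglr infd kfady inx keu hud svjrg rrdww inixp jxym svsp gvg rnxml uajqv
Hunk 4: at line 3 remove [kfady,inx,keu] add [tpf,xnf,rrkuy] -> 15 lines: vvz vxglr infd tpf xnf rrkuy hud svjrg rrdww inixp jxym svsp gvg rnxml uajqv
Final line count: 15

Answer: 15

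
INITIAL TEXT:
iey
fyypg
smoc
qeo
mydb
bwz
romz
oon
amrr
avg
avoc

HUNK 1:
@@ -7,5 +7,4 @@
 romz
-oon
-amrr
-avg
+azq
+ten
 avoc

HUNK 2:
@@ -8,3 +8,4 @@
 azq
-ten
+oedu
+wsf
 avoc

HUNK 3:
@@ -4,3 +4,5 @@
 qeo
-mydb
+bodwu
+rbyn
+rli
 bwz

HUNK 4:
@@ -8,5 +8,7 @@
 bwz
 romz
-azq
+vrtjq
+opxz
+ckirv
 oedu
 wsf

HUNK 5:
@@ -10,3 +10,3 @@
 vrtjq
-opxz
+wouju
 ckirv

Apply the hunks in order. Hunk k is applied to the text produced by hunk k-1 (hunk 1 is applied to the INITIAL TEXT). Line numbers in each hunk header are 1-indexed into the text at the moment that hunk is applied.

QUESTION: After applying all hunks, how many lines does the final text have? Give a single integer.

Hunk 1: at line 7 remove [oon,amrr,avg] add [azq,ten] -> 10 lines: iey fyypg smoc qeo mydb bwz romz azq ten avoc
Hunk 2: at line 8 remove [ten] add [oedu,wsf] -> 11 lines: iey fyypg smoc qeo mydb bwz romz azq oedu wsf avoc
Hunk 3: at line 4 remove [mydb] add [bodwu,rbyn,rli] -> 13 lines: iey fyypg smoc qeo bodwu rbyn rli bwz romz azq oedu wsf avoc
Hunk 4: at line 8 remove [azq] add [vrtjq,opxz,ckirv] -> 15 lines: iey fyypg smoc qeo bodwu rbyn rli bwz romz vrtjq opxz ckirv oedu wsf avoc
Hunk 5: at line 10 remove [opxz] add [wouju] -> 15 lines: iey fyypg smoc qeo bodwu rbyn rli bwz romz vrtjq wouju ckirv oedu wsf avoc
Final line count: 15

Answer: 15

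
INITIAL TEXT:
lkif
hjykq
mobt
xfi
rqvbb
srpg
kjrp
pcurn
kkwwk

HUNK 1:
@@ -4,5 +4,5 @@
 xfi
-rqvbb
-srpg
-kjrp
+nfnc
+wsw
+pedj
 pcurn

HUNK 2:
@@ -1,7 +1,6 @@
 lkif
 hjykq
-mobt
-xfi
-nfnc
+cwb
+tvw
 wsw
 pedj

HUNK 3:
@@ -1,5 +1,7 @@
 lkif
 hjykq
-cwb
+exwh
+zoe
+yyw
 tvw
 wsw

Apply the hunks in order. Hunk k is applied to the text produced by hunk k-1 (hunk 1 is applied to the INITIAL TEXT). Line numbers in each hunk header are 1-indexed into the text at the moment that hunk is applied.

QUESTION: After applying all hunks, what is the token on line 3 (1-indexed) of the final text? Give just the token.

Answer: exwh

Derivation:
Hunk 1: at line 4 remove [rqvbb,srpg,kjrp] add [nfnc,wsw,pedj] -> 9 lines: lkif hjykq mobt xfi nfnc wsw pedj pcurn kkwwk
Hunk 2: at line 1 remove [mobt,xfi,nfnc] add [cwb,tvw] -> 8 lines: lkif hjykq cwb tvw wsw pedj pcurn kkwwk
Hunk 3: at line 1 remove [cwb] add [exwh,zoe,yyw] -> 10 lines: lkif hjykq exwh zoe yyw tvw wsw pedj pcurn kkwwk
Final line 3: exwh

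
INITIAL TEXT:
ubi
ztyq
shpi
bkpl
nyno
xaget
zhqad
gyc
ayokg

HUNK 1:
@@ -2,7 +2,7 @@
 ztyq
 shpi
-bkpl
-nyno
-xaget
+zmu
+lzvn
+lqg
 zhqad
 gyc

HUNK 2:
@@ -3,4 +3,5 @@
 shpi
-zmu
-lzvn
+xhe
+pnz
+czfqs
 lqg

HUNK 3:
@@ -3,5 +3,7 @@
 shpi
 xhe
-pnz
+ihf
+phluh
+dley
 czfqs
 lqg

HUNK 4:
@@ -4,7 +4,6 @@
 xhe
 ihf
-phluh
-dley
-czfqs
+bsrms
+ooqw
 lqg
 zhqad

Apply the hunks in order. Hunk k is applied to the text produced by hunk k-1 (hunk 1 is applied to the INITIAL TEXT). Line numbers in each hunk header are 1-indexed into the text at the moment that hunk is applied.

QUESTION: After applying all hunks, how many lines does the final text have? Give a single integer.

Hunk 1: at line 2 remove [bkpl,nyno,xaget] add [zmu,lzvn,lqg] -> 9 lines: ubi ztyq shpi zmu lzvn lqg zhqad gyc ayokg
Hunk 2: at line 3 remove [zmu,lzvn] add [xhe,pnz,czfqs] -> 10 lines: ubi ztyq shpi xhe pnz czfqs lqg zhqad gyc ayokg
Hunk 3: at line 3 remove [pnz] add [ihf,phluh,dley] -> 12 lines: ubi ztyq shpi xhe ihf phluh dley czfqs lqg zhqad gyc ayokg
Hunk 4: at line 4 remove [phluh,dley,czfqs] add [bsrms,ooqw] -> 11 lines: ubi ztyq shpi xhe ihf bsrms ooqw lqg zhqad gyc ayokg
Final line count: 11

Answer: 11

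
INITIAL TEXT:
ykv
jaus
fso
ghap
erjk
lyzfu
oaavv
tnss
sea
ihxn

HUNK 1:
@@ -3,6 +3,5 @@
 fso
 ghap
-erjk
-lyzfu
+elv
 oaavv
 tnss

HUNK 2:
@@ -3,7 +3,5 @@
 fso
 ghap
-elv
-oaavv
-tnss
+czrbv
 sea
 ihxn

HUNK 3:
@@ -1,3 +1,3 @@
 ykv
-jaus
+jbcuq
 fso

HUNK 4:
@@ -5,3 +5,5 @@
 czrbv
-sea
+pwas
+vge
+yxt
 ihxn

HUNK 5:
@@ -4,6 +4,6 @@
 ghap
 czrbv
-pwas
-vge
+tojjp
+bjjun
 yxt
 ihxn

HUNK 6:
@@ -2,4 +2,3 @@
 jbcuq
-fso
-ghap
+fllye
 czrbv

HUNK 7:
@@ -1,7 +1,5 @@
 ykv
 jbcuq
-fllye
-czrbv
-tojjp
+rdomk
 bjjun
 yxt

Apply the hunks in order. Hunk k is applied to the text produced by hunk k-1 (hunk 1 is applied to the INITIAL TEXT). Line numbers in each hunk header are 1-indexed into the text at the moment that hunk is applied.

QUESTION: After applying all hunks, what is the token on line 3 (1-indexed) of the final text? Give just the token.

Hunk 1: at line 3 remove [erjk,lyzfu] add [elv] -> 9 lines: ykv jaus fso ghap elv oaavv tnss sea ihxn
Hunk 2: at line 3 remove [elv,oaavv,tnss] add [czrbv] -> 7 lines: ykv jaus fso ghap czrbv sea ihxn
Hunk 3: at line 1 remove [jaus] add [jbcuq] -> 7 lines: ykv jbcuq fso ghap czrbv sea ihxn
Hunk 4: at line 5 remove [sea] add [pwas,vge,yxt] -> 9 lines: ykv jbcuq fso ghap czrbv pwas vge yxt ihxn
Hunk 5: at line 4 remove [pwas,vge] add [tojjp,bjjun] -> 9 lines: ykv jbcuq fso ghap czrbv tojjp bjjun yxt ihxn
Hunk 6: at line 2 remove [fso,ghap] add [fllye] -> 8 lines: ykv jbcuq fllye czrbv tojjp bjjun yxt ihxn
Hunk 7: at line 1 remove [fllye,czrbv,tojjp] add [rdomk] -> 6 lines: ykv jbcuq rdomk bjjun yxt ihxn
Final line 3: rdomk

Answer: rdomk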